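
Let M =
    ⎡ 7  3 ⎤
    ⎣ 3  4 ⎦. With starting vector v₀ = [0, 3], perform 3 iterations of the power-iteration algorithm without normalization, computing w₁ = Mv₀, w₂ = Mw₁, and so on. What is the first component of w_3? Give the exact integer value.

918

w1 = Mv₀ = (7·0 + 3·3; 3·0 + 4·3) = (9, 12)
w2 = Mw1 = (7·9 + 3·12; 3·9 + 4·12) = (99, 75)
w3 = Mw2 = (918, 597)
The requested component of w3 is 918.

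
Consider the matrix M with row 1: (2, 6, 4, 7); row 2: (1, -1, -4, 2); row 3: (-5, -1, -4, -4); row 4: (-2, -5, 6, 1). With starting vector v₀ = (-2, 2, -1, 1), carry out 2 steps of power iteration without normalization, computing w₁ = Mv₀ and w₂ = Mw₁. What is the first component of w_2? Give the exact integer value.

-11

w1 = Mv₀ = (11, 2, 8, -11)
w2 = Mw1 = (-11, -45, -45, 5)
The requested component of w2 is -11.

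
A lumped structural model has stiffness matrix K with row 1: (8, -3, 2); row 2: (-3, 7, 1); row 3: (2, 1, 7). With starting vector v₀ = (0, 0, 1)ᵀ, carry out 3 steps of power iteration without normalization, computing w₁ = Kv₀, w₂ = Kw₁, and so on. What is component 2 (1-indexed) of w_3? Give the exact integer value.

w1 = Kv₀ = (8·0 + (-3)·0 + 2·1; (-3)·0 + 7·0 + 1·1; 2·0 + 1·0 + 7·1) = (2, 1, 7)
w2 = Kw1 = (8·2 + (-3)·1 + 2·7; (-3)·2 + 7·1 + 1·7; 2·2 + 1·1 + 7·7) = (27, 8, 54)
w3 = Kw2 = (300, 29, 440)
The requested component of w3 is 29.

29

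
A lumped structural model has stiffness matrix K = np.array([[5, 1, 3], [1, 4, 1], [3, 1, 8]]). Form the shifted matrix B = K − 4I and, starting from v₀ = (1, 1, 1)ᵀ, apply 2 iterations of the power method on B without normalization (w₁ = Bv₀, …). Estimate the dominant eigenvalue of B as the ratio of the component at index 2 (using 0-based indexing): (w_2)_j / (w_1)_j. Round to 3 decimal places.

μ ≈ 6.125

B = K − 4I has rows (1, 1, 3); (1, 0, 1); (3, 1, 4)
w1 = Bv₀ = (5, 2, 8)
w2 = Bw1 = (31, 13, 49)
Ratio: 49/8 = 6.125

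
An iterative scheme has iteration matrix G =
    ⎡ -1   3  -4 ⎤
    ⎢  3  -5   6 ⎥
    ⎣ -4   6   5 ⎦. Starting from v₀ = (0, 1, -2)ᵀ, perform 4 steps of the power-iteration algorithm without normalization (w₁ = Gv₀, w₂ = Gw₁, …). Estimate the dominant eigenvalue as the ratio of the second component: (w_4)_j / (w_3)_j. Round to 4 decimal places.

-6.5486

w1 = Gv₀ = (11, -17, -4)
w2 = Gw1 = (-46, 94, -166)
w3 = Gw2 = (992, -1604, -82)
w4 = Gw3 = (-5476, 10504, -14002)
Ratio at component: 10504 / -1604 = -6.5486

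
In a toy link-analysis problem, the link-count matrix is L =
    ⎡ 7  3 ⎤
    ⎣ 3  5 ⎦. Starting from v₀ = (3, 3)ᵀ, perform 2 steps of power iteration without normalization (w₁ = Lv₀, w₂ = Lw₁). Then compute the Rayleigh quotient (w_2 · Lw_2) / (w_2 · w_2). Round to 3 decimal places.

w1 = Lv₀ = (30, 24)
w2 = Lw1 = (282, 210)
Lw2 = (2604, 1896)
w2·Lw2 = 282·2604 + 210·1896 = 1132488; w2·w2 = 282·282 + 210·210 = 123624
λ ≈ 1132488/123624 = 9.161

λ ≈ 9.161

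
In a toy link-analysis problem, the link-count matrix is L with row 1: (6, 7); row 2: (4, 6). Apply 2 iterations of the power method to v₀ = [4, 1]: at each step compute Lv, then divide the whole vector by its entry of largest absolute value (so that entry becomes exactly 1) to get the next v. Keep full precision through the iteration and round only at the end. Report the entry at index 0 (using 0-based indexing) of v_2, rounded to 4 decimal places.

Lv0 = (31.00000, 22.00000); divide by 31.00000 → v1 = (1.00000, 0.70968)
Lv1 = (10.96774, 8.25806); divide by 10.96774 → v2 = (1.00000, 0.75294)
Requested entry of v2: 340/340 = 1.0000

1.0000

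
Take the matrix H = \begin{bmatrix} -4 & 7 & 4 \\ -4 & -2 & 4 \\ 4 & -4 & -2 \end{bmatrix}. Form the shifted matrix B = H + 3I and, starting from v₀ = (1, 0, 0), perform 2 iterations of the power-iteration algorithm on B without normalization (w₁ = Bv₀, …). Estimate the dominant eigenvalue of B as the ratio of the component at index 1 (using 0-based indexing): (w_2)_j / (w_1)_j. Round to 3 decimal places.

B = H + 3I has rows (-1, 7, 4); (-4, 1, 4); (4, -4, 1)
w1 = Bv₀ = ((-1)·1 + 7·0 + 4·0; (-4)·1 + 1·0 + 4·0; 4·1 + (-4)·0 + 1·0) = (-1, -4, 4)
w2 = Bw1 = ((-1)·(-1) + 7·(-4) + 4·4; (-4)·(-1) + 1·(-4) + 4·4; 4·(-1) + (-4)·(-4) + 1·4) = (-11, 16, 16)
Ratio: 16/-4 = -4.000

-4.000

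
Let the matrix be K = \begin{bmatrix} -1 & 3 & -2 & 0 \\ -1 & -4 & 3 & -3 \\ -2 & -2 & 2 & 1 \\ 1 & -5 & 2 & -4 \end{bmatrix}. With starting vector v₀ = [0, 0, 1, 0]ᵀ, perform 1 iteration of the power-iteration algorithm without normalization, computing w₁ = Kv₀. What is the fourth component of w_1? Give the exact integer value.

w1 = Kv₀ = (-2, 3, 2, 2)
The requested component of w1 is 2.

2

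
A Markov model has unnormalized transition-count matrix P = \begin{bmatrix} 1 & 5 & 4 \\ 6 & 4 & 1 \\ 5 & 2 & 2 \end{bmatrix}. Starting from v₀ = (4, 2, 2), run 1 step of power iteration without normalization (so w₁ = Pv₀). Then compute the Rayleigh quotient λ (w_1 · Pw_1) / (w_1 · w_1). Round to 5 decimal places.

9.61386

w1 = Pv₀ = (22, 34, 28)
Pw1 = (304, 296, 234)
w1·Pw1 = 22·304 + 34·296 + 28·234 = 23304; w1·w1 = 22·22 + 34·34 + 28·28 = 2424
λ ≈ 23304/2424 = 9.61386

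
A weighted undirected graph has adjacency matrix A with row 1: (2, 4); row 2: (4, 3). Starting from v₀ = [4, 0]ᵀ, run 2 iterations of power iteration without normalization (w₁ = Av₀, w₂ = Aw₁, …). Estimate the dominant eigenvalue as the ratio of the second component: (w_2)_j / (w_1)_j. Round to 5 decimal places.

w1 = Av₀ = (2·4 + 4·0; 4·4 + 3·0) = (8, 16)
w2 = Aw1 = (2·8 + 4·16; 4·8 + 3·16) = (80, 80)
Ratio at component: 80 / 16 = 5.00000

λ ≈ 5.00000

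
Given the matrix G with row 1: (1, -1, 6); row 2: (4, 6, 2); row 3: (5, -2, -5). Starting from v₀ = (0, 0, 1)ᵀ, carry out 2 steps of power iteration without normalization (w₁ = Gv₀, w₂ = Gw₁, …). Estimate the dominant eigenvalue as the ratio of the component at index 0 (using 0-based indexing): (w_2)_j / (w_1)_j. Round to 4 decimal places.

-4.3333

w1 = Gv₀ = (1·0 + (-1)·0 + 6·1; 4·0 + 6·0 + 2·1; 5·0 + (-2)·0 + (-5)·1) = (6, 2, -5)
w2 = Gw1 = (1·6 + (-1)·2 + 6·(-5); 4·6 + 6·2 + 2·(-5); 5·6 + (-2)·2 + (-5)·(-5)) = (-26, 26, 51)
Ratio at component: -26 / 6 = -4.3333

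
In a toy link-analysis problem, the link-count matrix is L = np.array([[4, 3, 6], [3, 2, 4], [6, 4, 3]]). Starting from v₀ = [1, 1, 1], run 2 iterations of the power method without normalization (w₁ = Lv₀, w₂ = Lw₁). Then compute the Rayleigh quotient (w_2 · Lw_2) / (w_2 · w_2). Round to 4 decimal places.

λ ≈ 11.9610

w1 = Lv₀ = (13, 9, 13)
w2 = Lw1 = (157, 109, 153)
Lw2 = (1873, 1301, 1837)
w2·Lw2 = 157·1873 + 109·1301 + 153·1837 = 716931; w2·w2 = 157·157 + 109·109 + 153·153 = 59939
λ ≈ 716931/59939 = 11.9610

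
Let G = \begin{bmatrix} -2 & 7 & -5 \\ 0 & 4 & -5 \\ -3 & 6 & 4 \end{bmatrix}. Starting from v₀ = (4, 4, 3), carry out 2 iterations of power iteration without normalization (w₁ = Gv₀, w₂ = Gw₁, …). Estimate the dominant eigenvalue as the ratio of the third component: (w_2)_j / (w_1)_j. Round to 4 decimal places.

3.6250

w1 = Gv₀ = ((-2)·4 + 7·4 + (-5)·3; 0·4 + 4·4 + (-5)·3; (-3)·4 + 6·4 + 4·3) = (5, 1, 24)
w2 = Gw1 = ((-2)·5 + 7·1 + (-5)·24; 0·5 + 4·1 + (-5)·24; (-3)·5 + 6·1 + 4·24) = (-123, -116, 87)
Ratio at component: 87 / 24 = 3.6250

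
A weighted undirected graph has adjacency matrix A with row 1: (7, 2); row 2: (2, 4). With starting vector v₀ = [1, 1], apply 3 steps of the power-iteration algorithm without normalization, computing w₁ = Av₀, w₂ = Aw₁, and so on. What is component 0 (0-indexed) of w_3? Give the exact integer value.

w1 = Av₀ = (9, 6)
w2 = Aw1 = (75, 42)
w3 = Aw2 = (609, 318)
The requested component of w3 is 609.

609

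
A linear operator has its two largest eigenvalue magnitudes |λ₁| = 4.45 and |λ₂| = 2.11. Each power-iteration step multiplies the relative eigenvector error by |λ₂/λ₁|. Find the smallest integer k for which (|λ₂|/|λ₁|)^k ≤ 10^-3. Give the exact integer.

|λ₂/λ₁| = 2.11/4.45 = 0.47416
Need k ≥ ln(10^-3) / ln(0.47416) = -6.9078 / -0.7462 ≈ 9.257
Smallest integer k satisfying the bound: 10

10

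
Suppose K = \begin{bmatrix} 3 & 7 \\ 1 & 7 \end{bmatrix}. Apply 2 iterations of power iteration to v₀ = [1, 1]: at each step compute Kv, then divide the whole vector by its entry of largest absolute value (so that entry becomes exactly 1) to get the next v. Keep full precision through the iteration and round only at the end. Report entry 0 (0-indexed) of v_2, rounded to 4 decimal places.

1.0000

Kv0 = (10.00000, 8.00000); divide by 10.00000 → v1 = (1.00000, 0.80000)
Kv1 = (8.60000, 6.60000); divide by 8.60000 → v2 = (1.00000, 0.76744)
Requested entry of v2: 86/86 = 1.0000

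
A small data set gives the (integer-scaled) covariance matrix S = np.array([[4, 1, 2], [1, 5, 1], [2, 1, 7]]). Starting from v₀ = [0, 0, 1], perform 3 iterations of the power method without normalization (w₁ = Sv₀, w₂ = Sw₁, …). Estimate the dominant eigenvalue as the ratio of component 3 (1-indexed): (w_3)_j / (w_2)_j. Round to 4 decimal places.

w1 = Sv₀ = (2, 1, 7)
w2 = Sw1 = (23, 14, 54)
w3 = Sw2 = (214, 147, 438)
Ratio at component: 438 / 54 = 8.1111

8.1111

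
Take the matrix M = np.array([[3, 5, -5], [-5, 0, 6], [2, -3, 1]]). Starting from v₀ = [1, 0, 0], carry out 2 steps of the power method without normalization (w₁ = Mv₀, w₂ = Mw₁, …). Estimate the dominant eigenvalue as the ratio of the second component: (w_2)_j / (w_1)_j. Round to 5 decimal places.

w1 = Mv₀ = (3·1 + 5·0 + (-5)·0; (-5)·1 + 0·0 + 6·0; 2·1 + (-3)·0 + 1·0) = (3, -5, 2)
w2 = Mw1 = (3·3 + 5·(-5) + (-5)·2; (-5)·3 + 0·(-5) + 6·2; 2·3 + (-3)·(-5) + 1·2) = (-26, -3, 23)
Ratio at component: -3 / -5 = 0.60000

λ ≈ 0.60000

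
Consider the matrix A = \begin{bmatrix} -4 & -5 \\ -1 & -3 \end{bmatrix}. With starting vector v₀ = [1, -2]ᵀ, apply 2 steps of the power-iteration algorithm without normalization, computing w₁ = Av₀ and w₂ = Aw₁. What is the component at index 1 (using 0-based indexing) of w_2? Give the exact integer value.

w1 = Av₀ = ((-4)·1 + (-5)·(-2); (-1)·1 + (-3)·(-2)) = (6, 5)
w2 = Aw1 = ((-4)·6 + (-5)·5; (-1)·6 + (-3)·5) = (-49, -21)
The requested component of w2 is -21.

-21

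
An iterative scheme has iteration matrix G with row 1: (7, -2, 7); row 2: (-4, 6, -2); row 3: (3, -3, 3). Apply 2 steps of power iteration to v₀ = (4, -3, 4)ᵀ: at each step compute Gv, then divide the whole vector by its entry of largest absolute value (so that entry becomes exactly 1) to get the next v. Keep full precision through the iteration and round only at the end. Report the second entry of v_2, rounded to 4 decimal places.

-0.7557

Gv0 = (62.00000, -42.00000, 33.00000); divide by 62.00000 → v1 = (1.00000, -0.67742, 0.53226)
Gv1 = (12.08065, -9.12903, 6.62903); divide by 12.08065 → v2 = (1.00000, -0.75567, 0.54873)
Requested entry of v2: -566/749 = -0.7557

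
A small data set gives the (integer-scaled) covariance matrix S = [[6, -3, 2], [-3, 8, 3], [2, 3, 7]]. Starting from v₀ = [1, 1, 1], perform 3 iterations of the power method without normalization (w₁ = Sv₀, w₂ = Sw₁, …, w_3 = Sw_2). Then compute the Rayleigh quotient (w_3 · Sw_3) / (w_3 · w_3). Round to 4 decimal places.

w1 = Sv₀ = (6·1 + (-3)·1 + 2·1; (-3)·1 + 8·1 + 3·1; 2·1 + 3·1 + 7·1) = (5, 8, 12)
w2 = Sw1 = (6·5 + (-3)·8 + 2·12; (-3)·5 + 8·8 + 3·12; 2·5 + 3·8 + 7·12) = (30, 85, 118)
w3 = Sw2 = (161, 944, 1141)
Sw3 = (416, 10492, 11141)
w3·Sw3 = 161·416 + 944·10492 + 1141·11141 = 22683305; w3·w3 = 161·161 + 944·944 + 1141·1141 = 2218938
λ ≈ 22683305/2218938 = 10.2226

λ ≈ 10.2226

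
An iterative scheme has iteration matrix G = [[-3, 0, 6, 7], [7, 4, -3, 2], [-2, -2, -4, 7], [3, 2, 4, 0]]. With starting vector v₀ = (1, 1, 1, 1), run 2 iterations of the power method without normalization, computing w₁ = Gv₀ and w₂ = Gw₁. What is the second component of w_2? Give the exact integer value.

131

w1 = Gv₀ = ((-3)·1 + 0·1 + 6·1 + 7·1; 7·1 + 4·1 + (-3)·1 + 2·1; (-2)·1 + (-2)·1 + (-4)·1 + 7·1; 3·1 + 2·1 + 4·1 + 0·1) = (10, 10, -1, 9)
w2 = Gw1 = ((-3)·10 + 0·10 + 6·(-1) + 7·9; 7·10 + 4·10 + (-3)·(-1) + 2·9; (-2)·10 + (-2)·10 + (-4)·(-1) + 7·9; 3·10 + 2·10 + 4·(-1) + 0·9) = (27, 131, 27, 46)
The requested component of w2 is 131.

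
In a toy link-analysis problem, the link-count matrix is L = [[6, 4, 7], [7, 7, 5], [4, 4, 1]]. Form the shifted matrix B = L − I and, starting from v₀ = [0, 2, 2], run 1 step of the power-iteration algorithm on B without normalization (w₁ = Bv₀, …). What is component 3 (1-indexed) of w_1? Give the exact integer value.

8

B = L − I has rows (5, 4, 7); (7, 6, 5); (4, 4, 0)
w1 = Bv₀ = (5·0 + 4·2 + 7·2; 7·0 + 6·2 + 5·2; 4·0 + 4·2 + 0·2) = (22, 22, 8)
Requested component of w1: 8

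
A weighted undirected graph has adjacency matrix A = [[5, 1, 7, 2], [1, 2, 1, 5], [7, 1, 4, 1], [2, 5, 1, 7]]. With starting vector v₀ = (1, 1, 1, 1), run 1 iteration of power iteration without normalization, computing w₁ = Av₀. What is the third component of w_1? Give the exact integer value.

w1 = Av₀ = (5·1 + 1·1 + 7·1 + 2·1; 1·1 + 2·1 + 1·1 + 5·1; 7·1 + 1·1 + 4·1 + 1·1; 2·1 + 5·1 + 1·1 + 7·1) = (15, 9, 13, 15)
The requested component of w1 is 13.

13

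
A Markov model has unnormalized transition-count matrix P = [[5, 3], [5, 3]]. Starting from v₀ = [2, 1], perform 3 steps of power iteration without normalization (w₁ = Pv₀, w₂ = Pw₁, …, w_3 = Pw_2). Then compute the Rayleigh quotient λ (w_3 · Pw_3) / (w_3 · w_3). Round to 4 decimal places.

w1 = Pv₀ = (13, 13)
w2 = Pw1 = (104, 104)
w3 = Pw2 = (832, 832)
Pw3 = (6656, 6656)
w3·Pw3 = 832·6656 + 832·6656 = 11075584; w3·w3 = 832·832 + 832·832 = 1384448
λ ≈ 11075584/1384448 = 8.0000

8.0000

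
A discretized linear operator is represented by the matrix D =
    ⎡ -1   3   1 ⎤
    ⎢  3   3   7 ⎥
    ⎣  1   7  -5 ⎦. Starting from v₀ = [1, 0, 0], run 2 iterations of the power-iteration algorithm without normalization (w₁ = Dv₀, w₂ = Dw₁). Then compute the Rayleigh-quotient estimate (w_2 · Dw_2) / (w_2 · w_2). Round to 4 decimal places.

w1 = Dv₀ = (-1, 3, 1)
w2 = Dw1 = (11, 13, 15)
Dw2 = (43, 177, 27)
w2·Dw2 = 11·43 + 13·177 + 15·27 = 3179; w2·w2 = 11·11 + 13·13 + 15·15 = 515
λ ≈ 3179/515 = 6.1728

6.1728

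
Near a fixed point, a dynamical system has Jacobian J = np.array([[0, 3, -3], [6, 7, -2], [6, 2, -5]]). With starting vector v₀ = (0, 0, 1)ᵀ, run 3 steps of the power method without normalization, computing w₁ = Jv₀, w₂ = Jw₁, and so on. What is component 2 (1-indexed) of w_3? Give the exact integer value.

w1 = Jv₀ = (-3, -2, -5)
w2 = Jw1 = (9, -22, 3)
w3 = Jw2 = (-75, -106, -5)
The requested component of w3 is -106.

-106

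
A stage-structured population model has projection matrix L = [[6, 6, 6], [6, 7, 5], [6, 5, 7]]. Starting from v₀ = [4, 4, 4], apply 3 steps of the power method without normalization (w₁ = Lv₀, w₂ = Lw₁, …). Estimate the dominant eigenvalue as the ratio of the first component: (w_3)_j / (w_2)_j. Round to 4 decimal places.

w1 = Lv₀ = (6·4 + 6·4 + 6·4; 6·4 + 7·4 + 5·4; 6·4 + 5·4 + 7·4) = (72, 72, 72)
w2 = Lw1 = (6·72 + 6·72 + 6·72; 6·72 + 7·72 + 5·72; 6·72 + 5·72 + 7·72) = (1296, 1296, 1296)
w3 = Lw2 = (23328, 23328, 23328)
Ratio at component: 23328 / 1296 = 18.0000

18.0000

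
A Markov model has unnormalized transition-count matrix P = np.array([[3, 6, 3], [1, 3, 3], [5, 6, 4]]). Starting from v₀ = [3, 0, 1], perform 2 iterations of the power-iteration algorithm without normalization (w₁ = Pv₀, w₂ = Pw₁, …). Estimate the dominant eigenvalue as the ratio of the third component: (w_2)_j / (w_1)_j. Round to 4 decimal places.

w1 = Pv₀ = (12, 6, 19)
w2 = Pw1 = (129, 87, 172)
Ratio at component: 172 / 19 = 9.0526

λ ≈ 9.0526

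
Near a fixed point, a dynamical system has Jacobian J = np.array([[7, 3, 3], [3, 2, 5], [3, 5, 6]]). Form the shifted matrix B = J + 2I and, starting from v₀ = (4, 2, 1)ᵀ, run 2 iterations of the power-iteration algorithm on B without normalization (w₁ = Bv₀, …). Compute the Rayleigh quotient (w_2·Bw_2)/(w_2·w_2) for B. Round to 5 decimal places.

14.47703

B = J + 2I has rows (9, 3, 3); (3, 4, 5); (3, 5, 8)
w1 = Bv₀ = (9·4 + 3·2 + 3·1; 3·4 + 4·2 + 5·1; 3·4 + 5·2 + 8·1) = (45, 25, 30)
w2 = Bw1 = (9·45 + 3·25 + 3·30; 3·45 + 4·25 + 5·30; 3·45 + 5·25 + 8·30) = (570, 385, 500)
Bw2 = (7785, 5750, 7635)
w2·Bw2 = 10468700; w2·w2 = 723125; μ ≈ 10468700/723125 = 14.47703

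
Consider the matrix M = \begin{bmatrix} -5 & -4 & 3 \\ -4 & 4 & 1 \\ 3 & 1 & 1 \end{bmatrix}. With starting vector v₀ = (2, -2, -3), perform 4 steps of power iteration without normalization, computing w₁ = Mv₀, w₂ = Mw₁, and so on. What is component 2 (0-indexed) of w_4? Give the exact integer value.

-2488

w1 = Mv₀ = ((-5)·2 + (-4)·(-2) + 3·(-3); (-4)·2 + 4·(-2) + 1·(-3); 3·2 + 1·(-2) + 1·(-3)) = (-11, -19, 1)
w2 = Mw1 = ((-5)·(-11) + (-4)·(-19) + 3·1; (-4)·(-11) + 4·(-19) + 1·1; 3·(-11) + 1·(-19) + 1·1) = (134, -31, -51)
w3 = Mw2 = (-699, -711, 320)
w4 = Mw3 = (7299, 272, -2488)
The requested component of w4 is -2488.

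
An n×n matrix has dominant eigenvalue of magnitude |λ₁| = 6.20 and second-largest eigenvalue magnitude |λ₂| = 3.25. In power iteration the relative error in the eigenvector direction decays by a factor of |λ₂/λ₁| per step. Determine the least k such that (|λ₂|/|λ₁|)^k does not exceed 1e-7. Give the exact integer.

25

|λ₂/λ₁| = 3.25/6.20 = 0.52419
Need k ≥ ln(1e-7) / ln(0.52419) = -16.1181 / -0.6459 ≈ 24.955
Smallest integer k satisfying the bound: 25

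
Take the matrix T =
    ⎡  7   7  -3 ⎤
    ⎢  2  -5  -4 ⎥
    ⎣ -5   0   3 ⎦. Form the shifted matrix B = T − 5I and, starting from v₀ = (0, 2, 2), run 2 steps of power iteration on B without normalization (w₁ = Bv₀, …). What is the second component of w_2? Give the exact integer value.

B = T − 5I has rows (2, 7, -3); (2, -10, -4); (-5, 0, -2)
w1 = Bv₀ = (8, -28, -4)
w2 = Bw1 = (-168, 312, -32)
Requested component of w2: 312

312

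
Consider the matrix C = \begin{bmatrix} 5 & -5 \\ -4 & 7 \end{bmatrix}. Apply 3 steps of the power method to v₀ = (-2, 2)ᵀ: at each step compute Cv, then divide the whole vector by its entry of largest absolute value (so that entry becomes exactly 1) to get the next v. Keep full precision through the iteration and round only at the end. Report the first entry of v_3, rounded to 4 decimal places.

Cv0 = (-20.00000, 22.00000); divide by 22.00000 → v1 = (-0.90909, 1.00000)
Cv1 = (-9.54545, 10.63636); divide by 10.63636 → v2 = (-0.89744, 1.00000)
Cv2 = (-9.48718, 10.58974); divide by 10.58974 → v3 = (-0.89588, 1.00000)
Requested entry of v3: -2220/2478 = -0.8959

-0.8959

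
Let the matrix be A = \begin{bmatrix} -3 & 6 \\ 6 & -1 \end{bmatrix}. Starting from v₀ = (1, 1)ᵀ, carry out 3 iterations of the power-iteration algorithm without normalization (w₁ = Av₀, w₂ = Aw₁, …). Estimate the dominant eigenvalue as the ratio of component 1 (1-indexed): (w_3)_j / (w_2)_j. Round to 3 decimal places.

w1 = Av₀ = (3, 5)
w2 = Aw1 = (21, 13)
w3 = Aw2 = (15, 113)
Ratio at component: 15 / 21 = 0.714

0.714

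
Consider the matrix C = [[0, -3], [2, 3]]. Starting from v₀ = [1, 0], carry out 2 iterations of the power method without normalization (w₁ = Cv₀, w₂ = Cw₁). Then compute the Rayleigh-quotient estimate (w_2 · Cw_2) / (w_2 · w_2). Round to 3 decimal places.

w1 = Cv₀ = (0, 2)
w2 = Cw1 = (-6, 6)
Cw2 = (-18, 6)
w2·Cw2 = (-6)·(-18) + 6·6 = 144; w2·w2 = (-6)·(-6) + 6·6 = 72
λ ≈ 144/72 = 2.000

2.000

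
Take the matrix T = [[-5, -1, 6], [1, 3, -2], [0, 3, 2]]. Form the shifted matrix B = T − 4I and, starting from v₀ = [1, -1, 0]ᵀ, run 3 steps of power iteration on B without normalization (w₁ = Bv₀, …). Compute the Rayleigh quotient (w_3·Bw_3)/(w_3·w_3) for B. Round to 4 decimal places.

B = T − 4I has rows (-9, -1, 6); (1, -1, -2); (0, 3, -2)
w1 = Bv₀ = (-8, 2, -3)
w2 = Bw1 = (52, -4, 12)
w3 = Bw2 = (-392, 32, -36)
Bw3 = (3280, -352, 168)
w3·Bw3 = -1303072; w3·w3 = 155984; μ ≈ -1303072/155984 = -8.3539

-8.3539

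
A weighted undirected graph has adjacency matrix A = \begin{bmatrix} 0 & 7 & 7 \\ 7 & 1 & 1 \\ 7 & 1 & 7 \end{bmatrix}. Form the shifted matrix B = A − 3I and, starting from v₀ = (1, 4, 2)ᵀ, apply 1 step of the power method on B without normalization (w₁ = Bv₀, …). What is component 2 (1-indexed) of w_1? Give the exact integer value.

B = A − 3I has rows (-3, 7, 7); (7, -2, 1); (7, 1, 4)
w1 = Bv₀ = ((-3)·1 + 7·4 + 7·2; 7·1 + (-2)·4 + 1·2; 7·1 + 1·4 + 4·2) = (39, 1, 19)
Requested component of w1: 1

1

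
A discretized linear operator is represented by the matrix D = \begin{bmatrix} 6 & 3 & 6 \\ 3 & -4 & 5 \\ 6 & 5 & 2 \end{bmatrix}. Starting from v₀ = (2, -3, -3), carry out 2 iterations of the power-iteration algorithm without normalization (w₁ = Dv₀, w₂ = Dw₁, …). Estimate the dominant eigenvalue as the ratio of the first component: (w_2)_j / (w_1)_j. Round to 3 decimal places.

λ ≈ 9.000

w1 = Dv₀ = (-15, 3, -9)
w2 = Dw1 = (-135, -102, -93)
Ratio at component: -135 / -15 = 9.000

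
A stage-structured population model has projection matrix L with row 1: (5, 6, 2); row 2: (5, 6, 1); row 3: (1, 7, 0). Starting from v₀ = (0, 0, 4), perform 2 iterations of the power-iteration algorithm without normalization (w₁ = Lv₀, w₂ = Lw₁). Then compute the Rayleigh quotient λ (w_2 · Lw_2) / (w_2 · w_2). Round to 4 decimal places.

w1 = Lv₀ = (8, 4, 0)
w2 = Lw1 = (64, 64, 36)
Lw2 = (776, 740, 512)
w2·Lw2 = 64·776 + 64·740 + 36·512 = 115456; w2·w2 = 64·64 + 64·64 + 36·36 = 9488
λ ≈ 115456/9488 = 12.1686

λ ≈ 12.1686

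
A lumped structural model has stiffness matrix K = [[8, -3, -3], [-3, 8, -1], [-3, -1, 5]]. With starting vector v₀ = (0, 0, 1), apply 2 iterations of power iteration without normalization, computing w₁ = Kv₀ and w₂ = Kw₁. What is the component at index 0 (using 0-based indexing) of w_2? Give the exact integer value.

-36

w1 = Kv₀ = (8·0 + (-3)·0 + (-3)·1; (-3)·0 + 8·0 + (-1)·1; (-3)·0 + (-1)·0 + 5·1) = (-3, -1, 5)
w2 = Kw1 = (8·(-3) + (-3)·(-1) + (-3)·5; (-3)·(-3) + 8·(-1) + (-1)·5; (-3)·(-3) + (-1)·(-1) + 5·5) = (-36, -4, 35)
The requested component of w2 is -36.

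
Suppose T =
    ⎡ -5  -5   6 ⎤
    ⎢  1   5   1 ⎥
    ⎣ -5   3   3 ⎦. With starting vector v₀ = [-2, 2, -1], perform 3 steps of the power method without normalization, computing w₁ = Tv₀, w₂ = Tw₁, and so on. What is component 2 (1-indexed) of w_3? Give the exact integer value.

373

w1 = Tv₀ = ((-5)·(-2) + (-5)·2 + 6·(-1); 1·(-2) + 5·2 + 1·(-1); (-5)·(-2) + 3·2 + 3·(-1)) = (-6, 7, 13)
w2 = Tw1 = ((-5)·(-6) + (-5)·7 + 6·13; 1·(-6) + 5·7 + 1·13; (-5)·(-6) + 3·7 + 3·13) = (73, 42, 90)
w3 = Tw2 = (-35, 373, 31)
The requested component of w3 is 373.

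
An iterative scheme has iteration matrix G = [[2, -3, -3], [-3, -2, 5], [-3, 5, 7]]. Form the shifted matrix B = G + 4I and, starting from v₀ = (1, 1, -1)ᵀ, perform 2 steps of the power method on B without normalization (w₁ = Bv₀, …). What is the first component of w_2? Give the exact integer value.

B = G + 4I has rows (6, -3, -3); (-3, 2, 5); (-3, 5, 11)
w1 = Bv₀ = (6·1 + (-3)·1 + (-3)·(-1); (-3)·1 + 2·1 + 5·(-1); (-3)·1 + 5·1 + 11·(-1)) = (6, -6, -9)
w2 = Bw1 = (6·6 + (-3)·(-6) + (-3)·(-9); (-3)·6 + 2·(-6) + 5·(-9); (-3)·6 + 5·(-6) + 11·(-9)) = (81, -75, -147)
Requested component of w2: 81

81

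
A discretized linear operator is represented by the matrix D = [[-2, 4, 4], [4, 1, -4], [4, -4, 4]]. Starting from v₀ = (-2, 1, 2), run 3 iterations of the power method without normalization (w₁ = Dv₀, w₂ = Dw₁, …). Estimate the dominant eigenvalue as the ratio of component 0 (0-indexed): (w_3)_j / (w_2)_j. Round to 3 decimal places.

λ ≈ -8.407

w1 = Dv₀ = ((-2)·(-2) + 4·1 + 4·2; 4·(-2) + 1·1 + (-4)·2; 4·(-2) + (-4)·1 + 4·2) = (16, -15, -4)
w2 = Dw1 = ((-2)·16 + 4·(-15) + 4·(-4); 4·16 + 1·(-15) + (-4)·(-4); 4·16 + (-4)·(-15) + 4·(-4)) = (-108, 65, 108)
w3 = Dw2 = (908, -799, -260)
Ratio at component: 908 / -108 = -8.407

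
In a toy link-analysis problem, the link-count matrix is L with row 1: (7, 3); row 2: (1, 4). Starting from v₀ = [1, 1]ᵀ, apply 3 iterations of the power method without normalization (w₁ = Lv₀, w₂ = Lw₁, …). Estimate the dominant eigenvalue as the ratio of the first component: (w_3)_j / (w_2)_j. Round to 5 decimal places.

8.05882

w1 = Lv₀ = (7·1 + 3·1; 1·1 + 4·1) = (10, 5)
w2 = Lw1 = (7·10 + 3·5; 1·10 + 4·5) = (85, 30)
w3 = Lw2 = (685, 205)
Ratio at component: 685 / 85 = 8.05882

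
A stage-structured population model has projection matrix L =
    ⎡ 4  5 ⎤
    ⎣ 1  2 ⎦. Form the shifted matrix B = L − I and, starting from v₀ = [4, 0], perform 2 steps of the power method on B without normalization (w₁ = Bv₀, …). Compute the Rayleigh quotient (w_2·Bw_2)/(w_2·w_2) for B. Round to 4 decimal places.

B = L − I has rows (3, 5); (1, 1)
w1 = Bv₀ = (12, 4)
w2 = Bw1 = (56, 16)
Bw2 = (248, 72)
w2·Bw2 = 15040; w2·w2 = 3392; μ ≈ 15040/3392 = 4.4340

μ ≈ 4.4340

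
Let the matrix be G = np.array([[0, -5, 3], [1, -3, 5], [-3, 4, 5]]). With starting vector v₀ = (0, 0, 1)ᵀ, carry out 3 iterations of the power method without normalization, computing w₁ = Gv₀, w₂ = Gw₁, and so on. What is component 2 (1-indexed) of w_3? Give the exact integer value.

w1 = Gv₀ = (0·0 + (-5)·0 + 3·1; 1·0 + (-3)·0 + 5·1; (-3)·0 + 4·0 + 5·1) = (3, 5, 5)
w2 = Gw1 = (0·3 + (-5)·5 + 3·5; 1·3 + (-3)·5 + 5·5; (-3)·3 + 4·5 + 5·5) = (-10, 13, 36)
w3 = Gw2 = (43, 131, 262)
The requested component of w3 is 131.

131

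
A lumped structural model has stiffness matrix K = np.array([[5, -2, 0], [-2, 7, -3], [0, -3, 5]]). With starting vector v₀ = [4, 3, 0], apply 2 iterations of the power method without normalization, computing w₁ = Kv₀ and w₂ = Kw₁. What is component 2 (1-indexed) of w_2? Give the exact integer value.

w1 = Kv₀ = (5·4 + (-2)·3 + 0·0; (-2)·4 + 7·3 + (-3)·0; 0·4 + (-3)·3 + 5·0) = (14, 13, -9)
w2 = Kw1 = (5·14 + (-2)·13 + 0·(-9); (-2)·14 + 7·13 + (-3)·(-9); 0·14 + (-3)·13 + 5·(-9)) = (44, 90, -84)
The requested component of w2 is 90.

90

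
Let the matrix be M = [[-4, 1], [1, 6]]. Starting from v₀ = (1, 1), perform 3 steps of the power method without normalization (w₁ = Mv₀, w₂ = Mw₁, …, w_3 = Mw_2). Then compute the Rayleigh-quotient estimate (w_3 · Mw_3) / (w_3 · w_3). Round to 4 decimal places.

w1 = Mv₀ = (-3, 7)
w2 = Mw1 = (19, 39)
w3 = Mw2 = (-37, 253)
Mw3 = (401, 1481)
w3·Mw3 = (-37)·401 + 253·1481 = 359856; w3·w3 = (-37)·(-37) + 253·253 = 65378
λ ≈ 359856/65378 = 5.5042

5.5042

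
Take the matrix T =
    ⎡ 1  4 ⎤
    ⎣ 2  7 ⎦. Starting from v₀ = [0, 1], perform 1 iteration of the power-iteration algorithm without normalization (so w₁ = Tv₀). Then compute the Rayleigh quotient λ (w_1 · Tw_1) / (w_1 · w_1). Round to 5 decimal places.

w1 = Tv₀ = (1·0 + 4·1; 2·0 + 7·1) = (4, 7)
Tw1 = (32, 57)
w1·Tw1 = 4·32 + 7·57 = 527; w1·w1 = 4·4 + 7·7 = 65
λ ≈ 527/65 = 8.10769

λ ≈ 8.10769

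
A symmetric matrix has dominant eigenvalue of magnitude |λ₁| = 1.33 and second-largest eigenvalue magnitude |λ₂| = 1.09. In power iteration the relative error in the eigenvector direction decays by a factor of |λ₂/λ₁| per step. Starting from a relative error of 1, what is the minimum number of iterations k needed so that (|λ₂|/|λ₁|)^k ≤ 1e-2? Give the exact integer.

|λ₂/λ₁| = 1.09/1.33 = 0.81955
Need k ≥ ln(1e-2) / ln(0.81955) = -4.6052 / -0.1990 ≈ 23.141
Smallest integer k satisfying the bound: 24

24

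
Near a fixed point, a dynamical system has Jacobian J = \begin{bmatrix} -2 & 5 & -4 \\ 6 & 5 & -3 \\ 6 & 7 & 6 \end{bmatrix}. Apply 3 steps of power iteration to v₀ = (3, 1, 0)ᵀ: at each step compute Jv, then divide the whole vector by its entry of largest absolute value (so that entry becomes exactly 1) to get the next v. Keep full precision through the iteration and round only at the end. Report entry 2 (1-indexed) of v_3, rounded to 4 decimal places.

-0.2963

Jv0 = (-1.00000, 23.00000, 25.00000); divide by 25.00000 → v1 = (-0.04000, 0.92000, 1.00000)
Jv1 = (0.68000, 1.36000, 12.20000); divide by 12.20000 → v2 = (0.05574, 0.11148, 1.00000)
Jv2 = (-3.55410, -2.10820, 7.11475); divide by 7.11475 → v3 = (-0.49954, -0.29631, 1.00000)
Requested entry of v3: -643/2170 = -0.2963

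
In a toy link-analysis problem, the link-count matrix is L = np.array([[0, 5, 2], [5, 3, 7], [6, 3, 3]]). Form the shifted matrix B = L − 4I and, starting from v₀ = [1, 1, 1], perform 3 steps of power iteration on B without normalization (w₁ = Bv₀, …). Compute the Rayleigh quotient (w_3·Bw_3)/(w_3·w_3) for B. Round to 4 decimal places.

B = L − 4I has rows (-4, 5, 2); (5, -1, 7); (6, 3, -1)
w1 = Bv₀ = (3, 11, 8)
w2 = Bw1 = (59, 60, 43)
w3 = Bw2 = (150, 536, 491)
Bw3 = (3062, 3651, 2017)
w3·Bw3 = 3406583; w3·w3 = 550877; μ ≈ 3406583/550877 = 6.1839

μ ≈ 6.1839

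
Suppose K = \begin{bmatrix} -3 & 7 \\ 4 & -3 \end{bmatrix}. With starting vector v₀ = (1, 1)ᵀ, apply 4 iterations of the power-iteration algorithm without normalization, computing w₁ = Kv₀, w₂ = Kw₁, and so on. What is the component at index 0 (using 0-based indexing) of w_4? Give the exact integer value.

-731

w1 = Kv₀ = ((-3)·1 + 7·1; 4·1 + (-3)·1) = (4, 1)
w2 = Kw1 = ((-3)·4 + 7·1; 4·4 + (-3)·1) = (-5, 13)
w3 = Kw2 = (106, -59)
w4 = Kw3 = (-731, 601)
The requested component of w4 is -731.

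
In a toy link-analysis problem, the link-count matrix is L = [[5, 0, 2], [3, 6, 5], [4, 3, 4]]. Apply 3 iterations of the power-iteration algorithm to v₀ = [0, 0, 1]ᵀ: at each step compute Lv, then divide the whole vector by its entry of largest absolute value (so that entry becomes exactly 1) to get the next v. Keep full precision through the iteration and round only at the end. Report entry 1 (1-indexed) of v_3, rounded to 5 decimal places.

0.28718

Lv0 = (2.000000, 5.000000, 4.000000); divide by 5.000000 → v1 = (0.400000, 1.000000, 0.800000)
Lv1 = (3.600000, 11.200000, 7.800000); divide by 11.200000 → v2 = (0.321429, 1.000000, 0.696429)
Lv2 = (3.000000, 10.446429, 7.071429); divide by 10.446429 → v3 = (0.287179, 1.000000, 0.676923)
Requested entry of v3: 168/585 = 0.28718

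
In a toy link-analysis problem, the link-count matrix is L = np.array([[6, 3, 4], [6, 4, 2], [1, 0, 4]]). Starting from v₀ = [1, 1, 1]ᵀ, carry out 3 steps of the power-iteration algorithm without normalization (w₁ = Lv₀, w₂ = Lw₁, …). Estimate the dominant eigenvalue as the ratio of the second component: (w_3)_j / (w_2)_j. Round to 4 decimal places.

w1 = Lv₀ = (13, 12, 5)
w2 = Lw1 = (134, 136, 33)
w3 = Lw2 = (1344, 1414, 266)
Ratio at component: 1414 / 136 = 10.3971

10.3971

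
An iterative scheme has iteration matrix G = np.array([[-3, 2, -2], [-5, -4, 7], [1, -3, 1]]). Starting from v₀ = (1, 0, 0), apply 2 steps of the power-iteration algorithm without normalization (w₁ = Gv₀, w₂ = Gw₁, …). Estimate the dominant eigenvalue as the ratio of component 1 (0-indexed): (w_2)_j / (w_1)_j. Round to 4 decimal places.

w1 = Gv₀ = (-3, -5, 1)
w2 = Gw1 = (-3, 42, 13)
Ratio at component: 42 / -5 = -8.4000

λ ≈ -8.4000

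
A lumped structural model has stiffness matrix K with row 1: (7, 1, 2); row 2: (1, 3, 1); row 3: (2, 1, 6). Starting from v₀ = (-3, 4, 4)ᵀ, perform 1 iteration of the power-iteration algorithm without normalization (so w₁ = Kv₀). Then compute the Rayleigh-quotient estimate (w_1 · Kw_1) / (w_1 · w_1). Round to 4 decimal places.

w1 = Kv₀ = (7·(-3) + 1·4 + 2·4; 1·(-3) + 3·4 + 1·4; 2·(-3) + 1·4 + 6·4) = (-9, 13, 22)
Kw1 = (-6, 52, 127)
w1·Kw1 = (-9)·(-6) + 13·52 + 22·127 = 3524; w1·w1 = (-9)·(-9) + 13·13 + 22·22 = 734
λ ≈ 3524/734 = 4.8011

4.8011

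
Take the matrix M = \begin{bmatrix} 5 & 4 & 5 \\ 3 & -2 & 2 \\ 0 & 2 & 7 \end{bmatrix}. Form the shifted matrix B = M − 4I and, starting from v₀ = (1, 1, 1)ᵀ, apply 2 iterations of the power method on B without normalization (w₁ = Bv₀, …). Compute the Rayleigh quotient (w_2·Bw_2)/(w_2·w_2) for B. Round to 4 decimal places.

B = M − 4I has rows (1, 4, 5); (3, -6, 2); (0, 2, 3)
w1 = Bv₀ = (10, -1, 5)
w2 = Bw1 = (31, 46, 13)
Bw2 = (280, -157, 131)
w2·Bw2 = 3161; w2·w2 = 3246; μ ≈ 3161/3246 = 0.9738

0.9738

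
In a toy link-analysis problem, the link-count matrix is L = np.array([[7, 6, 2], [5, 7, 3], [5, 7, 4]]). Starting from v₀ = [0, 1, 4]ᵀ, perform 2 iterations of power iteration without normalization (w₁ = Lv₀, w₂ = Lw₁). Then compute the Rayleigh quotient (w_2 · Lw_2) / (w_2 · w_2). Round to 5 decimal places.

15.11182

w1 = Lv₀ = (7·0 + 6·1 + 2·4; 5·0 + 7·1 + 3·4; 5·0 + 7·1 + 4·4) = (14, 19, 23)
w2 = Lw1 = (7·14 + 6·19 + 2·23; 5·14 + 7·19 + 3·23; 5·14 + 7·19 + 4·23) = (258, 272, 295)
Lw2 = (4028, 4079, 4374)
w2·Lw2 = 258·4028 + 272·4079 + 295·4374 = 3439042; w2·w2 = 258·258 + 272·272 + 295·295 = 227573
λ ≈ 3439042/227573 = 15.11182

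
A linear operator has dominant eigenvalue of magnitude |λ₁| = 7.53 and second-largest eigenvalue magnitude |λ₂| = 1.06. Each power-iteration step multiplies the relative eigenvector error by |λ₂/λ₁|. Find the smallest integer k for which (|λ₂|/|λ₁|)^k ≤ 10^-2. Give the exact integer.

|λ₂/λ₁| = 1.06/7.53 = 0.14077
Need k ≥ ln(10^-2) / ln(0.14077) = -4.6052 / -1.9606 ≈ 2.349
Smallest integer k satisfying the bound: 3

3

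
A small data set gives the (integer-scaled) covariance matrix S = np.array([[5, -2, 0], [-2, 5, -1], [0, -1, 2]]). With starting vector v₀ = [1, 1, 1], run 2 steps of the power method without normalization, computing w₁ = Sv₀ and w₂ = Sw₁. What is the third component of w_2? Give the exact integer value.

0

w1 = Sv₀ = (3, 2, 1)
w2 = Sw1 = (11, 3, 0)
The requested component of w2 is 0.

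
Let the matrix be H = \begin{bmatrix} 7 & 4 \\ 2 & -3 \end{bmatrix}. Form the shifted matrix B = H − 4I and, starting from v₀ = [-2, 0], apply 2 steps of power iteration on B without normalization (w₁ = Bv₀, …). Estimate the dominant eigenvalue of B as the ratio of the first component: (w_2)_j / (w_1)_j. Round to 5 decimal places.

μ ≈ 5.66667

B = H − 4I has rows (3, 4); (2, -7)
w1 = Bv₀ = (-6, -4)
w2 = Bw1 = (-34, 16)
Ratio: -34/-6 = 5.66667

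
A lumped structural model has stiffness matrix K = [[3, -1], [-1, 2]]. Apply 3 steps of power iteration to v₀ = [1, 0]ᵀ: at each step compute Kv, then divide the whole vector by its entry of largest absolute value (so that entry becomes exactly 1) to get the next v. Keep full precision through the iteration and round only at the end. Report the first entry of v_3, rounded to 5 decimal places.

1.00000

Kv0 = (3.000000, -1.000000); divide by 3.000000 → v1 = (1.000000, -0.333333)
Kv1 = (3.333333, -1.666667); divide by 3.333333 → v2 = (1.000000, -0.500000)
Kv2 = (3.500000, -2.000000); divide by 3.500000 → v3 = (1.000000, -0.571429)
Requested entry of v3: 35/35 = 1.00000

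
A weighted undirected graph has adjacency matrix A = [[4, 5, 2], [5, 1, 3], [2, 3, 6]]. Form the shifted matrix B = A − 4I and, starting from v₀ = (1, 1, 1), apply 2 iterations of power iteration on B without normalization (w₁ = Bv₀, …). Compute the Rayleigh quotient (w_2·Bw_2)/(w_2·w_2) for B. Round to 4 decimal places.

B = A − 4I has rows (0, 5, 2); (5, -3, 3); (2, 3, 2)
w1 = Bv₀ = (7, 5, 7)
w2 = Bw1 = (39, 41, 43)
Bw2 = (291, 201, 287)
w2·Bw2 = 31931; w2·w2 = 5051; μ ≈ 31931/5051 = 6.3217

6.3217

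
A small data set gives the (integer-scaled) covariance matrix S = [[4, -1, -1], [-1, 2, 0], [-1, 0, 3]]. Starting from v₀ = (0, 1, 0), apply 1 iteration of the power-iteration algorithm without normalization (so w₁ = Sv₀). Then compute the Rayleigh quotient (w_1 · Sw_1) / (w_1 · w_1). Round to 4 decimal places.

λ ≈ 3.2000

w1 = Sv₀ = (4·0 + (-1)·1 + (-1)·0; (-1)·0 + 2·1 + 0·0; (-1)·0 + 0·1 + 3·0) = (-1, 2, 0)
Sw1 = (-6, 5, 1)
w1·Sw1 = (-1)·(-6) + 2·5 + 0·1 = 16; w1·w1 = (-1)·(-1) + 2·2 + 0·0 = 5
λ ≈ 16/5 = 3.2000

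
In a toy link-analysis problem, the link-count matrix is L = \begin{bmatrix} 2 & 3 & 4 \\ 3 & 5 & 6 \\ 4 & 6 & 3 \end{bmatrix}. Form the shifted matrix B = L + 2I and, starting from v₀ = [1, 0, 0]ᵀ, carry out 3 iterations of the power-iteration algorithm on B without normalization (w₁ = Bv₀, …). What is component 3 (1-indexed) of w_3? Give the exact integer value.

776

B = L + 2I has rows (4, 3, 4); (3, 7, 6); (4, 6, 5)
w1 = Bv₀ = (4, 3, 4)
w2 = Bw1 = (41, 57, 54)
w3 = Bw2 = (551, 846, 776)
Requested component of w3: 776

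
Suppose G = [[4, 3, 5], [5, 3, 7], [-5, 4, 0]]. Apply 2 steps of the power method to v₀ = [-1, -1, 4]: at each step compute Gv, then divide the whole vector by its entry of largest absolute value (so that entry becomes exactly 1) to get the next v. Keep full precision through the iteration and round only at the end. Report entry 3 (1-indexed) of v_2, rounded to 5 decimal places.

0.11364

Gv0 = (13.000000, 20.000000, 1.000000); divide by 20.000000 → v1 = (0.650000, 1.000000, 0.050000)
Gv1 = (5.850000, 6.600000, 0.750000); divide by 6.600000 → v2 = (0.886364, 1.000000, 0.113636)
Requested entry of v2: 15/132 = 0.11364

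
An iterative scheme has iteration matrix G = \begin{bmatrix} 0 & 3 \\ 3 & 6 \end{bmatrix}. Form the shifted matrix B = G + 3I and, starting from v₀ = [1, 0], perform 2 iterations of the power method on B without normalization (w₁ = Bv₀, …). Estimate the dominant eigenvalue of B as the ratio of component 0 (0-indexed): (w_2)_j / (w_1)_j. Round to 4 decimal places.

6.0000

B = G + 3I has rows (3, 3); (3, 9)
w1 = Bv₀ = (3·1 + 3·0; 3·1 + 9·0) = (3, 3)
w2 = Bw1 = (3·3 + 3·3; 3·3 + 9·3) = (18, 36)
Ratio: 18/3 = 6.0000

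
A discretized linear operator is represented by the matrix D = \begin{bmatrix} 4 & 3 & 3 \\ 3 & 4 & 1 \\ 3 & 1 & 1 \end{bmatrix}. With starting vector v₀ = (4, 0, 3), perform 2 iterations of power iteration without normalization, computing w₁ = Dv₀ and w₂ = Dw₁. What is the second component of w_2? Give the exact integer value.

150

w1 = Dv₀ = (4·4 + 3·0 + 3·3; 3·4 + 4·0 + 1·3; 3·4 + 1·0 + 1·3) = (25, 15, 15)
w2 = Dw1 = (4·25 + 3·15 + 3·15; 3·25 + 4·15 + 1·15; 3·25 + 1·15 + 1·15) = (190, 150, 105)
The requested component of w2 is 150.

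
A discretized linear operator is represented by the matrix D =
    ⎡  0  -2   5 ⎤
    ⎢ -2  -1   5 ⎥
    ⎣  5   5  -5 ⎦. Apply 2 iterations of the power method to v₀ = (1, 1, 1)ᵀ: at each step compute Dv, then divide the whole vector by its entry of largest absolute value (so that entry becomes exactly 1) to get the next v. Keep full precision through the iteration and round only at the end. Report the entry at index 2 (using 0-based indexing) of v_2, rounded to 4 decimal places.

Dv0 = (3.00000, 2.00000, 5.00000); divide by 5.00000 → v1 = (0.60000, 0.40000, 1.00000)
Dv1 = (4.20000, 3.40000, 0.00000); divide by 4.20000 → v2 = (1.00000, 0.80952, 0.00000)
Requested entry of v2: 0/21 = 0.0000

0.0000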